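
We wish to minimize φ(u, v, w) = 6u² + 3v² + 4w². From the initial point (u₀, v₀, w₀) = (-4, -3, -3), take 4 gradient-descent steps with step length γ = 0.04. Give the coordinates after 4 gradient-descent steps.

(-0.29246464, -1.00086528, -0.64144128)

∇φ = (12u, 6v, 8w)
Step 1: at (-4, -3, -3), ∇φ = (-48, -18, -24) → (-4, -3, -3) − 0.04·(-48, -18, -24) = (-2.08, -2.28, -2.04)
Step 2: at (-2.08, -2.28, -2.04), ∇φ = (-24.96, -13.68, -16.32) → (-2.08, -2.28, -2.04) − 0.04·(-24.96, -13.68, -16.32) = (-1.0816, -1.7328, -1.3872)
Step 3: at (-1.0816, -1.7328, -1.3872), ∇φ = (-12.9792, -10.3968, -11.0976) → (-1.0816, -1.7328, -1.3872) − 0.04·(-12.9792, -10.3968, -11.0976) = (-0.562432, -1.316928, -0.943296)
Step 4: at (-0.562432, -1.316928, -0.943296), ∇φ = (-6.749184, -7.901568, -7.546368) → (-0.562432, -1.316928, -0.943296) − 0.04·(-6.749184, -7.901568, -7.546368) = (-0.29246464, -1.00086528, -0.64144128)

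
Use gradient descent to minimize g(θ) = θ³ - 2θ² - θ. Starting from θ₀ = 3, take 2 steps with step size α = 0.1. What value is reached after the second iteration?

g′(θ) = 3θ² - 4θ - 1
Step 1: g′(3) = 14; θ₁ = 3 − 0.1·14 = 1.6
Step 2: g′(1.6) = 0.28; θ₂ = 1.6 − 0.1·0.28 = 1.572

1.572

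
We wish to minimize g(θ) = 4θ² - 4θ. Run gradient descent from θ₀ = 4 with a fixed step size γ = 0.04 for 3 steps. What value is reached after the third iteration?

1.600512

g′(θ) = 8θ - 4
Step 1: g′(4) = 28; θ₁ = 4 − 0.04·28 = 2.88
Step 2: g′(2.88) = 19.04; θ₂ = 2.88 − 0.04·19.04 = 2.1184
Step 3: g′(2.1184) = 12.9472; θ₃ = 2.1184 − 0.04·12.9472 = 1.600512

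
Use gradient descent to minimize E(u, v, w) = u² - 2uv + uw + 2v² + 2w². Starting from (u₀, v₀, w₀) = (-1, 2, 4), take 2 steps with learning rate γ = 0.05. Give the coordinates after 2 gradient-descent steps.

∇E = (2u - 2v + w, -2u + 4v, u + 4w)
Step 1: at (-1, 2, 4), ∇E = (-2, 10, 15) → (-1, 2, 4) − 0.05·(-2, 10, 15) = (-0.9, 1.5, 3.25)
Step 2: at (-0.9, 1.5, 3.25), ∇E = (-1.55, 7.8, 12.1) → (-0.9, 1.5, 3.25) − 0.05·(-1.55, 7.8, 12.1) = (-0.8225, 1.11, 2.645)

(-0.8225, 1.11, 2.645)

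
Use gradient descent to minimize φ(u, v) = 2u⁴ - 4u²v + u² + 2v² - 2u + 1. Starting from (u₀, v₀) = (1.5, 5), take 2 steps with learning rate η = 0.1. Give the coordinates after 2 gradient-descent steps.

∇φ = (8u³ - 8uv + 2u - 2, -4u² + 4v)
(u₁, v₁) = (1.5, 5) − 0.1·(-32, 11) = (4.7, 3.9)
(u₂, v₂) = (4.7, 3.9) − 0.1·(691.344, -72.76) = (-64.4344, 11.176)

(-64.4344, 11.176)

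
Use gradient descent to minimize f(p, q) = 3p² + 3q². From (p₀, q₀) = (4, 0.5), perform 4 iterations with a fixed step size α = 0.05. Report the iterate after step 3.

(1.372, 0.1715)

∇f = (6p, 6q)
Step 1: at (4, 0.5), ∇f = (24, 3) → (4, 0.5) − 0.05·(24, 3) = (2.8, 0.35)
Step 2: at (2.8, 0.35), ∇f = (16.8, 2.1) → (2.8, 0.35) − 0.05·(16.8, 2.1) = (1.96, 0.245)
Step 3: at (1.96, 0.245), ∇f = (11.76, 1.47) → (1.96, 0.245) − 0.05·(11.76, 1.47) = (1.372, 0.1715)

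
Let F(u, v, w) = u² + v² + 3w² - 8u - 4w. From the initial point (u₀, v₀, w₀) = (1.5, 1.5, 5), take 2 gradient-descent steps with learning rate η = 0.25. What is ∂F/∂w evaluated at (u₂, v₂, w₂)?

6.5

∇F = (2u - 8, 2v, 6w - 4)
(u₁, v₁, w₁) = (1.5, 1.5, 5) − 0.25·(-5, 3, 26) = (2.75, 0.75, -1.5)
(u₂, v₂, w₂) = (2.75, 0.75, -1.5) − 0.25·(-2.5, 1.5, -13) = (3.375, 0.375, 1.75)
∂F/∂w at (3.375, 0.375, 1.75) = 6.5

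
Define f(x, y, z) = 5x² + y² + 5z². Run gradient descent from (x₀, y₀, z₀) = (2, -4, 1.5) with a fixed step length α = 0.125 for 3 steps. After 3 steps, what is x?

∇f = (10x, 2y, 10z)
(x₁, y₁, z₁) = (2, -4, 1.5) − 0.125·(20, -8, 15) = (-0.5, -3, -0.375)
(x₂, y₂, z₂) = (-0.5, -3, -0.375) − 0.125·(-5, -6, -3.75) = (0.125, -2.25, 0.09375)
(x₃, y₃, z₃) = (0.125, -2.25, 0.09375) − 0.125·(1.25, -4.5, 0.9375) = (-0.03125, -1.6875, -0.0234375)
x = -0.03125

-0.03125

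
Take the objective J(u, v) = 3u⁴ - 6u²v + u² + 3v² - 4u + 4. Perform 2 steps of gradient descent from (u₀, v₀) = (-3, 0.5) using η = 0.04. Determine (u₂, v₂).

∇J = (12u³ - 12uv + 2u - 4, -6u² + 6v)
Step 1: at (-3, 0.5), ∇J = (-316, -51) → (-3, 0.5) − 0.04·(-316, -51) = (9.64, 2.54)
Step 2: at (9.64, 2.54), ∇J = (10471.548928, -542.3376) → (9.64, 2.54) − 0.04·(10471.548928, -542.3376) = (-409.22195712, 24.233504)

(-409.22195712, 24.233504)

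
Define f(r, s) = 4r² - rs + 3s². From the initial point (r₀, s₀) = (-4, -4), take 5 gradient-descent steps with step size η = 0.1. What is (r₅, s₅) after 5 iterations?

∇f = (8r - s, -r + 6s)
Step 1: at (-4, -4), ∇f = (-28, -20) → (-4, -4) − 0.1·(-28, -20) = (-1.2, -2)
Step 2: at (-1.2, -2), ∇f = (-7.6, -10.8) → (-1.2, -2) − 0.1·(-7.6, -10.8) = (-0.44, -0.92)
Step 3: at (-0.44, -0.92), ∇f = (-2.6, -5.08) → (-0.44, -0.92) − 0.1·(-2.6, -5.08) = (-0.18, -0.412)
Step 4: at (-0.18, -0.412), ∇f = (-1.028, -2.292) → (-0.18, -0.412) − 0.1·(-1.028, -2.292) = (-0.0772, -0.1828)
Step 5: at (-0.0772, -0.1828), ∇f = (-0.4348, -1.0196) → (-0.0772, -0.1828) − 0.1·(-0.4348, -1.0196) = (-0.03372, -0.08084)

(-0.03372, -0.08084)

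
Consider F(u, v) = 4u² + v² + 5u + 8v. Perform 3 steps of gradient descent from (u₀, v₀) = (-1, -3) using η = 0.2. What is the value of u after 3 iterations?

-0.544

∇F = (8u + 5, 2v + 8)
Step 1: at (-1, -3), ∇F = (-3, 2) → (-1, -3) − 0.2·(-3, 2) = (-0.4, -3.4)
Step 2: at (-0.4, -3.4), ∇F = (1.8, 1.2) → (-0.4, -3.4) − 0.2·(1.8, 1.2) = (-0.76, -3.64)
Step 3: at (-0.76, -3.64), ∇F = (-1.08, 0.72) → (-0.76, -3.64) − 0.2·(-1.08, 0.72) = (-0.544, -3.784)
u = -0.544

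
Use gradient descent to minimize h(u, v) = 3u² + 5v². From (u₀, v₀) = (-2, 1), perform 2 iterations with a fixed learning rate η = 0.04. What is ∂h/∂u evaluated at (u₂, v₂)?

∇h = (6u, 10v)
Step 1: at (-2, 1), ∇h = (-12, 10) → (-2, 1) − 0.04·(-12, 10) = (-1.52, 0.6)
Step 2: at (-1.52, 0.6), ∇h = (-9.12, 6) → (-1.52, 0.6) − 0.04·(-9.12, 6) = (-1.1552, 0.36)
∂h/∂u at (-1.1552, 0.36) = -6.9312

-6.9312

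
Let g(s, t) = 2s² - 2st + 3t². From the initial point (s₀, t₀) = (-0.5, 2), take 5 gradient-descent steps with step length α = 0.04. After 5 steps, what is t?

0.48588032

∇g = (4s - 2t, -2s + 6t)
Step 1: at (-0.5, 2), ∇g = (-6, 13) → (-0.5, 2) − 0.04·(-6, 13) = (-0.26, 1.48)
Step 2: at (-0.26, 1.48), ∇g = (-4, 9.4) → (-0.26, 1.48) − 0.04·(-4, 9.4) = (-0.1, 1.104)
Step 3: at (-0.1, 1.104), ∇g = (-2.608, 6.824) → (-0.1, 1.104) − 0.04·(-2.608, 6.824) = (0.00432, 0.83104)
Step 4: at (0.00432, 0.83104), ∇g = (-1.6448, 4.9776) → (0.00432, 0.83104) − 0.04·(-1.6448, 4.9776) = (0.070112, 0.631936)
Step 5: at (0.070112, 0.631936), ∇g = (-0.983424, 3.651392) → (0.070112, 0.631936) − 0.04·(-0.983424, 3.651392) = (0.10944896, 0.48588032)
t = 0.48588032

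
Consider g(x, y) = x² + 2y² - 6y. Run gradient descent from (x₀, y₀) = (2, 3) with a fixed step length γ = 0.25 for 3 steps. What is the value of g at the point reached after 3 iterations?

∇g = (2x, 4y - 6)
Step 1: at (2, 3), ∇g = (4, 6) → (2, 3) − 0.25·(4, 6) = (1, 1.5)
Step 2: at (1, 1.5), ∇g = (2, 0) → (1, 1.5) − 0.25·(2, 0) = (0.5, 1.5)
Step 3: at (0.5, 1.5), ∇g = (1, 0) → (0.5, 1.5) − 0.25·(1, 0) = (0.25, 1.5)
g(0.25, 1.5) = -4.4375

-4.4375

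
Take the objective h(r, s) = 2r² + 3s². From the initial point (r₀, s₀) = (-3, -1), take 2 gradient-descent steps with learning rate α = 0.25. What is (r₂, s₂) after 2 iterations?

(0, -0.25)

∇h = (4r, 6s)
(r₁, s₁) = (-3, -1) − 0.25·(-12, -6) = (0, 0.5)
(r₂, s₂) = (0, 0.5) − 0.25·(0, 3) = (0, -0.25)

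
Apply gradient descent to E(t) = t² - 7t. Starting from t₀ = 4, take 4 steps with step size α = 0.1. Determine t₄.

E′(t) = 2t - 7
t₁ = 4 − 0.1·1 = 3.9
t₂ = 3.9 − 0.1·0.8 = 3.82
t₃ = 3.82 − 0.1·0.64 = 3.756
t₄ = 3.756 − 0.1·0.512 = 3.7048

3.7048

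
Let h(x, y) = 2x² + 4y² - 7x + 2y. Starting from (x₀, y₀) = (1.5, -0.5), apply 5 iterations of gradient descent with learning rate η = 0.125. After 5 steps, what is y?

∇h = (4x - 7, 8y + 2)
(x₁, y₁) = (1.5, -0.5) − 0.125·(-1, -2) = (1.625, -0.25)
(x₂, y₂) = (1.625, -0.25) − 0.125·(-0.5, 0) = (1.6875, -0.25)
(x₃, y₃) = (1.6875, -0.25) − 0.125·(-0.25, 0) = (1.71875, -0.25)
(x₄, y₄) = (1.71875, -0.25) − 0.125·(-0.125, 0) = (1.734375, -0.25)
(x₅, y₅) = (1.734375, -0.25) − 0.125·(-0.0625, 0) = (1.7421875, -0.25)
y = -0.25

-0.25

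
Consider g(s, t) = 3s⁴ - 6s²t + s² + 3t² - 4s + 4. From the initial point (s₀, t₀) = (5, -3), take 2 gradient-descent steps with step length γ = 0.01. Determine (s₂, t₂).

(190.48256672, 7.198776)

∇g = (12s³ - 12st + 2s - 4, -6s² + 6t)
Step 1: at (5, -3), ∇g = (1686, -168) → (5, -3) − 0.01·(1686, -168) = (-11.86, -1.32)
Step 2: at (-11.86, -1.32), ∇g = (-20234.256672, -851.8776) → (-11.86, -1.32) − 0.01·(-20234.256672, -851.8776) = (190.48256672, 7.198776)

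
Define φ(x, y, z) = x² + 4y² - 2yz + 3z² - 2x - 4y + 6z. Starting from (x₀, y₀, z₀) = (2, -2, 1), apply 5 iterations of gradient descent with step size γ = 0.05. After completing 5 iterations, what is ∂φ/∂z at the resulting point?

∇φ = (2x - 2, 8y - 2z - 4, -2y + 6z + 6)
(x₁, y₁, z₁) = (2, -2, 1) − 0.05·(2, -22, 16) = (1.9, -0.9, 0.2)
(x₂, y₂, z₂) = (1.9, -0.9, 0.2) − 0.05·(1.8, -11.6, 9) = (1.81, -0.32, -0.25)
(x₃, y₃, z₃) = (1.81, -0.32, -0.25) − 0.05·(1.62, -6.06, 5.14) = (1.729, -0.017, -0.507)
(x₄, y₄, z₄) = (1.729, -0.017, -0.507) − 0.05·(1.458, -3.122, 2.992) = (1.6561, 0.1391, -0.6566)
(x₅, y₅, z₅) = (1.6561, 0.1391, -0.6566) − 0.05·(1.3122, -1.574, 1.7822) = (1.59049, 0.2178, -0.74571)
∂φ/∂z at (1.59049, 0.2178, -0.74571) = 1.09014

1.09014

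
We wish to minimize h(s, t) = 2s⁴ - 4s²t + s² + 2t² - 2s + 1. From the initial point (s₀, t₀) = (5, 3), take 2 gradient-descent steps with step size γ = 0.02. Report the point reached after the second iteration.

∇h = (8s³ - 8st + 2s - 2, -4s² + 4t)
(s₁, t₁) = (5, 3) − 0.02·(888, -88) = (-12.76, 4.76)
(s₂, t₂) = (-12.76, 4.76) − 0.02·(-16162.039808, -632.2304) = (310.48079616, 17.404608)

(310.48079616, 17.404608)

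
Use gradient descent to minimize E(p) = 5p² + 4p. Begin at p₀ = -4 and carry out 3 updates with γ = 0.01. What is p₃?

E′(p) = 10p + 4
Step 1: E′(-4) = -36; p₁ = -4 − 0.01·(-36) = -3.64
Step 2: E′(-3.64) = -32.4; p₂ = -3.64 − 0.01·(-32.4) = -3.316
Step 3: E′(-3.316) = -29.16; p₃ = -3.316 − 0.01·(-29.16) = -3.0244

-3.0244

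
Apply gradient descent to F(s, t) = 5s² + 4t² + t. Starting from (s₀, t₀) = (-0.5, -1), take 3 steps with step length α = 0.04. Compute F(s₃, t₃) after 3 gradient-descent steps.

∇F = (10s, 8t + 1)
Step 1: at (-0.5, -1), ∇F = (-5, -7) → (-0.5, -1) − 0.04·(-5, -7) = (-0.3, -0.72)
Step 2: at (-0.3, -0.72), ∇F = (-3, -4.76) → (-0.3, -0.72) − 0.04·(-3, -4.76) = (-0.18, -0.5296)
Step 3: at (-0.18, -0.5296), ∇F = (-1.8, -3.2368) → (-0.18, -0.5296) − 0.04·(-1.8, -3.2368) = (-0.108, -0.400128)
F(-0.108, -0.400128) = 0.298601665536

0.298601665536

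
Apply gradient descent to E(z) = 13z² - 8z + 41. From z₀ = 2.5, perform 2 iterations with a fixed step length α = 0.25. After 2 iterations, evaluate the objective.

57213.578125

E′(z) = 26z - 8
z₁ = 2.5 − 0.25·57 = -11.75
z₂ = -11.75 − 0.25·(-313.5) = 66.625
E(66.625) = 57213.578125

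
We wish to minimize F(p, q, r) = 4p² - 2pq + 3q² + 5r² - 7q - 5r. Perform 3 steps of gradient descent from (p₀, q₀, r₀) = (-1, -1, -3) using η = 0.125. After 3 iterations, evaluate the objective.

∇F = (8p - 2q, -2p + 6q - 7, 10r - 5)
Step 1: at (-1, -1, -3), ∇F = (-6, -11, -35) → (-1, -1, -3) − 0.125·(-6, -11, -35) = (-0.25, 0.375, 1.375)
Step 2: at (-0.25, 0.375, 1.375), ∇F = (-2.75, -4.25, 8.75) → (-0.25, 0.375, 1.375) − 0.125·(-2.75, -4.25, 8.75) = (0.09375, 0.90625, 0.28125)
Step 3: at (0.09375, 0.90625, 0.28125), ∇F = (-1.0625, -1.75, -2.1875) → (0.09375, 0.90625, 0.28125) − 0.125·(-1.0625, -1.75, -2.1875) = (0.2265625, 1.125, 0.5546875)
F(0.2265625, 1.125, 0.5546875) = -5.61761474609375

-5.61761474609375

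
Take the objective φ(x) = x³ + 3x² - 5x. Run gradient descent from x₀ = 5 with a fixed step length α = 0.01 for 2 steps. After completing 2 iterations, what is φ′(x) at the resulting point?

48.2467

φ′(x) = 3x² + 6x - 5
Step 1: φ′(5) = 100; x₁ = 5 − 0.01·100 = 4
Step 2: φ′(4) = 67; x₂ = 4 − 0.01·67 = 3.33
φ′(x) at (3.33) = 48.2467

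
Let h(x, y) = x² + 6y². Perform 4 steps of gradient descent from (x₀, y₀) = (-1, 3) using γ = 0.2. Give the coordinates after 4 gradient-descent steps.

(-0.1296, 11.5248)

∇h = (2x, 12y)
Step 1: at (-1, 3), ∇h = (-2, 36) → (-1, 3) − 0.2·(-2, 36) = (-0.6, -4.2)
Step 2: at (-0.6, -4.2), ∇h = (-1.2, -50.4) → (-0.6, -4.2) − 0.2·(-1.2, -50.4) = (-0.36, 5.88)
Step 3: at (-0.36, 5.88), ∇h = (-0.72, 70.56) → (-0.36, 5.88) − 0.2·(-0.72, 70.56) = (-0.216, -8.232)
Step 4: at (-0.216, -8.232), ∇h = (-0.432, -98.784) → (-0.216, -8.232) − 0.2·(-0.432, -98.784) = (-0.1296, 11.5248)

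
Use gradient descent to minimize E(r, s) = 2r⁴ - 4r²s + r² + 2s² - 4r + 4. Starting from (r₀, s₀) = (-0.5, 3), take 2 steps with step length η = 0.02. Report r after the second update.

∇E = (8r³ - 8rs + 2r - 4, -4r² + 4s)
Step 1: at (-0.5, 3), ∇E = (6, 11) → (-0.5, 3) − 0.02·(6, 11) = (-0.62, 2.78)
Step 2: at (-0.62, 2.78), ∇E = (6.642176, 9.5824) → (-0.62, 2.78) − 0.02·(6.642176, 9.5824) = (-0.75284352, 2.588352)
r = -0.75284352

-0.75284352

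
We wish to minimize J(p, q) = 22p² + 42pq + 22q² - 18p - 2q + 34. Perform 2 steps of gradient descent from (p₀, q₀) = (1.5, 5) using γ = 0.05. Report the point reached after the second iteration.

∇J = (44p + 42q - 18, 42p + 44q - 2)
(p₁, q₁) = (1.5, 5) − 0.05·(258, 281) = (-11.4, -9.05)
(p₂, q₂) = (-11.4, -9.05) − 0.05·(-899.7, -879) = (33.585, 34.9)

(33.585, 34.9)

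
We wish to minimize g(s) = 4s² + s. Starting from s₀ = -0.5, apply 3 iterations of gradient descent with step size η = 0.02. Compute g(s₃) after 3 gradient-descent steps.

0.135105142784

g′(s) = 8s + 1
Step 1: g′(-0.5) = -3; s₁ = -0.5 − 0.02·(-3) = -0.44
Step 2: g′(-0.44) = -2.52; s₂ = -0.44 − 0.02·(-2.52) = -0.3896
Step 3: g′(-0.3896) = -2.1168; s₃ = -0.3896 − 0.02·(-2.1168) = -0.347264
g(-0.347264) = 0.135105142784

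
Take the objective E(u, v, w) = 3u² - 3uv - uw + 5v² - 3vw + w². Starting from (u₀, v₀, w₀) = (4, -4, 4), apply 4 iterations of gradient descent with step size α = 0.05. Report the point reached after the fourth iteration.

∇E = (6u - 3v - w, -3u + 10v - 3w, -u - 3v + 2w)
(u₁, v₁, w₁) = (4, -4, 4) − 0.05·(32, -64, 16) = (2.4, -0.8, 3.2)
(u₂, v₂, w₂) = (2.4, -0.8, 3.2) − 0.05·(13.6, -24.8, 6.4) = (1.72, 0.44, 2.88)
(u₃, v₃, w₃) = (1.72, 0.44, 2.88) − 0.05·(6.12, -9.4, 2.72) = (1.414, 0.91, 2.744)
(u₄, v₄, w₄) = (1.414, 0.91, 2.744) − 0.05·(3.01, -3.374, 1.344) = (1.2635, 1.0787, 2.6768)

(1.2635, 1.0787, 2.6768)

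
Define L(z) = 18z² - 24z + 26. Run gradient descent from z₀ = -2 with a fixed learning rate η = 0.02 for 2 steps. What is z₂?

0.4576

L′(z) = 36z - 24
Step 1: L′(-2) = -96; z₁ = -2 − 0.02·(-96) = -0.08
Step 2: L′(-0.08) = -26.88; z₂ = -0.08 − 0.02·(-26.88) = 0.4576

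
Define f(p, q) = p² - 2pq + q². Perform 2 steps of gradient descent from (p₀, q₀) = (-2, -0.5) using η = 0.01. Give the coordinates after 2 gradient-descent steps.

∇f = (2p - 2q, -2p + 2q)
Step 1: at (-2, -0.5), ∇f = (-3, 3) → (-2, -0.5) − 0.01·(-3, 3) = (-1.97, -0.53)
Step 2: at (-1.97, -0.53), ∇f = (-2.88, 2.88) → (-1.97, -0.53) − 0.01·(-2.88, 2.88) = (-1.9412, -0.5588)

(-1.9412, -0.5588)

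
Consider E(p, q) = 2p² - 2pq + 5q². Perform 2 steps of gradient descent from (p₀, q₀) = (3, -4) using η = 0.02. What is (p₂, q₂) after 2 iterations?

∇E = (4p - 2q, -2p + 10q)
Step 1: at (3, -4), ∇E = (20, -46) → (3, -4) − 0.02·(20, -46) = (2.6, -3.08)
Step 2: at (2.6, -3.08), ∇E = (16.56, -36) → (2.6, -3.08) − 0.02·(16.56, -36) = (2.2688, -2.36)

(2.2688, -2.36)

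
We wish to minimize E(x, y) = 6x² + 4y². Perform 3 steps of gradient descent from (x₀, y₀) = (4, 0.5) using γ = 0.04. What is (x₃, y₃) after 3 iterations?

(0.562432, 0.157216)

∇E = (12x, 8y)
(x₁, y₁) = (4, 0.5) − 0.04·(48, 4) = (2.08, 0.34)
(x₂, y₂) = (2.08, 0.34) − 0.04·(24.96, 2.72) = (1.0816, 0.2312)
(x₃, y₃) = (1.0816, 0.2312) − 0.04·(12.9792, 1.8496) = (0.562432, 0.157216)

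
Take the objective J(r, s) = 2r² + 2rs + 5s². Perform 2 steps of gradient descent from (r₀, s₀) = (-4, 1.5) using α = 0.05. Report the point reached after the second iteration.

(-2.795, 0.91)

∇J = (4r + 2s, 2r + 10s)
(r₁, s₁) = (-4, 1.5) − 0.05·(-13, 7) = (-3.35, 1.15)
(r₂, s₂) = (-3.35, 1.15) − 0.05·(-11.1, 4.8) = (-2.795, 0.91)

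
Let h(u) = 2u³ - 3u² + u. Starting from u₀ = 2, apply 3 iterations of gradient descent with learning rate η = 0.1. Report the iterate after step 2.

h′(u) = 6u² - 6u + 1
Step 1: h′(2) = 13; u₁ = 2 − 0.1·13 = 0.7
Step 2: h′(0.7) = -0.26; u₂ = 0.7 − 0.1·(-0.26) = 0.726

0.726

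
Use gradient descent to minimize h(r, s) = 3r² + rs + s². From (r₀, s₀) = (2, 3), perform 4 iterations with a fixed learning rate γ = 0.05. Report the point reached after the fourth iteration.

∇h = (6r + s, r + 2s)
Step 1: at (2, 3), ∇h = (15, 8) → (2, 3) − 0.05·(15, 8) = (1.25, 2.6)
Step 2: at (1.25, 2.6), ∇h = (10.1, 6.45) → (1.25, 2.6) − 0.05·(10.1, 6.45) = (0.745, 2.2775)
Step 3: at (0.745, 2.2775), ∇h = (6.7475, 5.3) → (0.745, 2.2775) − 0.05·(6.7475, 5.3) = (0.407625, 2.0125)
Step 4: at (0.407625, 2.0125), ∇h = (4.45825, 4.432625) → (0.407625, 2.0125) − 0.05·(4.45825, 4.432625) = (0.1847125, 1.79086875)

(0.1847125, 1.79086875)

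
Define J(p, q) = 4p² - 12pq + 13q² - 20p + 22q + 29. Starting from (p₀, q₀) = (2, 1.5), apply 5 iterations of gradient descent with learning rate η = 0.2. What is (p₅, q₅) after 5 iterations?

(2758.88128, -5509.03472)

∇J = (8p - 12q - 20, -12p + 26q + 22)
Step 1: at (2, 1.5), ∇J = (-22, 37) → (2, 1.5) − 0.2·(-22, 37) = (6.4, -5.9)
Step 2: at (6.4, -5.9), ∇J = (102, -208.2) → (6.4, -5.9) − 0.2·(102, -208.2) = (-14, 35.74)
Step 3: at (-14, 35.74), ∇J = (-560.88, 1119.24) → (-14, 35.74) − 0.2·(-560.88, 1119.24) = (98.176, -188.108)
Step 4: at (98.176, -188.108), ∇J = (3022.704, -6046.92) → (98.176, -188.108) − 0.2·(3022.704, -6046.92) = (-506.3648, 1021.276)
Step 5: at (-506.3648, 1021.276), ∇J = (-16326.2304, 32651.5536) → (-506.3648, 1021.276) − 0.2·(-16326.2304, 32651.5536) = (2758.88128, -5509.03472)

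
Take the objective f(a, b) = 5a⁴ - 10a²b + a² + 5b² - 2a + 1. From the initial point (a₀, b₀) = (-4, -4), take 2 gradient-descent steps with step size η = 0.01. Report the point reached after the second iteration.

∇f = (20a³ - 20ab + 2a - 2, -10a² + 10b)
(a₁, b₁) = (-4, -4) − 0.01·(-1610, -200) = (12.1, -2)
(a₂, b₂) = (12.1, -2) − 0.01·(35937.42, -1484.1) = (-347.2742, 12.841)

(-347.2742, 12.841)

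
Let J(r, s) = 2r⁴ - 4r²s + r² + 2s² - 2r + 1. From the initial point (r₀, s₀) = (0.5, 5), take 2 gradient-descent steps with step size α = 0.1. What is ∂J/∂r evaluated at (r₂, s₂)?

-418.56

∇J = (8r³ - 8rs + 2r - 2, -4r² + 4s)
(r₁, s₁) = (0.5, 5) − 0.1·(-20, 19) = (2.5, 3.1)
(r₂, s₂) = (2.5, 3.1) − 0.1·(66, -12.6) = (-4.1, 4.36)
∂J/∂r at (-4.1, 4.36) = -418.56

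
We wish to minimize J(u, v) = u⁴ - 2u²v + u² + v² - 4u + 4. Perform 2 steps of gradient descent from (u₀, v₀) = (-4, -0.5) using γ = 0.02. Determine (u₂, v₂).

∇J = (4u³ - 4uv + 2u - 4, -2u² + 2v)
(u₁, v₁) = (-4, -0.5) − 0.02·(-276, -33) = (1.52, 0.16)
(u₂, v₂) = (1.52, 0.16) − 0.02·(12.114432, -4.3008) = (1.27771136, 0.246016)

(1.27771136, 0.246016)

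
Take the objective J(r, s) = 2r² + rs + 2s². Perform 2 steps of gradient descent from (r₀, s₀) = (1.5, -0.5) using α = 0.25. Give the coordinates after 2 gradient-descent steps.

(0.09375, -0.03125)

∇J = (4r + s, r + 4s)
Step 1: at (1.5, -0.5), ∇J = (5.5, -0.5) → (1.5, -0.5) − 0.25·(5.5, -0.5) = (0.125, -0.375)
Step 2: at (0.125, -0.375), ∇J = (0.125, -1.375) → (0.125, -0.375) − 0.25·(0.125, -1.375) = (0.09375, -0.03125)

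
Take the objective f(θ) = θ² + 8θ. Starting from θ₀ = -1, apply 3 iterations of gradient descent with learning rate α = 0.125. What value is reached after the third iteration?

-2.734375

f′(θ) = 2θ + 8
θ₁ = -1 − 0.125·6 = -1.75
θ₂ = -1.75 − 0.125·4.5 = -2.3125
θ₃ = -2.3125 − 0.125·3.375 = -2.734375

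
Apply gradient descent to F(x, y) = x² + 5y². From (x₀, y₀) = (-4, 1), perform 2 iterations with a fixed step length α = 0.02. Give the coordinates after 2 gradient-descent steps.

(-3.6864, 0.64)

∇F = (2x, 10y)
(x₁, y₁) = (-4, 1) − 0.02·(-8, 10) = (-3.84, 0.8)
(x₂, y₂) = (-3.84, 0.8) − 0.02·(-7.68, 8) = (-3.6864, 0.64)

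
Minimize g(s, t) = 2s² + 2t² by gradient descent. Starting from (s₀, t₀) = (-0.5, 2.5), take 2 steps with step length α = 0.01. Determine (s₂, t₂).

∇g = (4s, 4t)
(s₁, t₁) = (-0.5, 2.5) − 0.01·(-2, 10) = (-0.48, 2.4)
(s₂, t₂) = (-0.48, 2.4) − 0.01·(-1.92, 9.6) = (-0.4608, 2.304)

(-0.4608, 2.304)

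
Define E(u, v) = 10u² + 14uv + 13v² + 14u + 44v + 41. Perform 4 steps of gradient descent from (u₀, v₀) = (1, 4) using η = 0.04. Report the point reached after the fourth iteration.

∇E = (20u + 14v + 14, 14u + 26v + 44)
(u₁, v₁) = (1, 4) − 0.04·(90, 162) = (-2.6, -2.48)
(u₂, v₂) = (-2.6, -2.48) − 0.04·(-72.72, -56.88) = (0.3088, -0.2048)
(u₃, v₃) = (0.3088, -0.2048) − 0.04·(17.3088, 42.9984) = (-0.383552, -1.924736)
(u₄, v₄) = (-0.383552, -1.924736) − 0.04·(-20.617344, -11.412864) = (0.44114176, -1.46822144)

(0.44114176, -1.46822144)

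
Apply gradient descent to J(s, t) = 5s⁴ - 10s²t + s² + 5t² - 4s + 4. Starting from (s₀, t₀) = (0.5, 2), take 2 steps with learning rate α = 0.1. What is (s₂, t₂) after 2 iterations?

(-29.44775, 6.5025)

∇J = (20s³ - 20st + 2s - 4, -10s² + 10t)
Step 1: at (0.5, 2), ∇J = (-20.5, 17.5) → (0.5, 2) − 0.1·(-20.5, 17.5) = (2.55, 0.25)
Step 2: at (2.55, 0.25), ∇J = (319.9775, -62.525) → (2.55, 0.25) − 0.1·(319.9775, -62.525) = (-29.44775, 6.5025)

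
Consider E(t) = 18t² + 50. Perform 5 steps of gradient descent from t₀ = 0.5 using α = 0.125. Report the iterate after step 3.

-21.4375

E′(t) = 36t
t₁ = 0.5 − 0.125·18 = -1.75
t₂ = -1.75 − 0.125·(-63) = 6.125
t₃ = 6.125 − 0.125·220.5 = -21.4375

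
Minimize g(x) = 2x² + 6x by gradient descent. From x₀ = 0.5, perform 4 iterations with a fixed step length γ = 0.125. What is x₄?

g′(x) = 4x + 6
x₁ = 0.5 − 0.125·8 = -0.5
x₂ = -0.5 − 0.125·4 = -1
x₃ = -1 − 0.125·2 = -1.25
x₄ = -1.25 − 0.125·1 = -1.375

-1.375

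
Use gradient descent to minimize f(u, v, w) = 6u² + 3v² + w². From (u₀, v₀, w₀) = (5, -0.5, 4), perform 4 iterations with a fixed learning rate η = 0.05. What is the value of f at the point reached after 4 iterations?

7.0290153675

∇f = (12u, 6v, 2w)
(u₁, v₁, w₁) = (5, -0.5, 4) − 0.05·(60, -3, 8) = (2, -0.35, 3.6)
(u₂, v₂, w₂) = (2, -0.35, 3.6) − 0.05·(24, -2.1, 7.2) = (0.8, -0.245, 3.24)
(u₃, v₃, w₃) = (0.8, -0.245, 3.24) − 0.05·(9.6, -1.47, 6.48) = (0.32, -0.1715, 2.916)
(u₄, v₄, w₄) = (0.32, -0.1715, 2.916) − 0.05·(3.84, -1.029, 5.832) = (0.128, -0.12005, 2.6244)
f(0.128, -0.12005, 2.6244) = 7.0290153675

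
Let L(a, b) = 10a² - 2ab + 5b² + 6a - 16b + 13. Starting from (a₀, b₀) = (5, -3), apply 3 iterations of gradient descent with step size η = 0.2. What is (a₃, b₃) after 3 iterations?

∇L = (20a - 2b + 6, -2a + 10b - 16)
(a₁, b₁) = (5, -3) − 0.2·(112, -56) = (-17.4, 8.2)
(a₂, b₂) = (-17.4, 8.2) − 0.2·(-358.4, 100.8) = (54.28, -11.96)
(a₃, b₃) = (54.28, -11.96) − 0.2·(1115.52, -244.16) = (-168.824, 36.872)

(-168.824, 36.872)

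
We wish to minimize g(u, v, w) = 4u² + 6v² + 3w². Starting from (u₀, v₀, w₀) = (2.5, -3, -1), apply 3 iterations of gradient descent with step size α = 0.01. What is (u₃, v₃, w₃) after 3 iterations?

(1.94672, -2.044416, -0.830584)

∇g = (8u, 12v, 6w)
Step 1: at (2.5, -3, -1), ∇g = (20, -36, -6) → (2.5, -3, -1) − 0.01·(20, -36, -6) = (2.3, -2.64, -0.94)
Step 2: at (2.3, -2.64, -0.94), ∇g = (18.4, -31.68, -5.64) → (2.3, -2.64, -0.94) − 0.01·(18.4, -31.68, -5.64) = (2.116, -2.3232, -0.8836)
Step 3: at (2.116, -2.3232, -0.8836), ∇g = (16.928, -27.8784, -5.3016) → (2.116, -2.3232, -0.8836) − 0.01·(16.928, -27.8784, -5.3016) = (1.94672, -2.044416, -0.830584)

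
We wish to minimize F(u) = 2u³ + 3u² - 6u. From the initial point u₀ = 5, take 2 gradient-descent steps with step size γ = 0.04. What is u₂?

F′(u) = 6u² + 6u - 6
Step 1: F′(5) = 174; u₁ = 5 − 0.04·174 = -1.96
Step 2: F′(-1.96) = 5.2896; u₂ = -1.96 − 0.04·5.2896 = -2.171584

-2.171584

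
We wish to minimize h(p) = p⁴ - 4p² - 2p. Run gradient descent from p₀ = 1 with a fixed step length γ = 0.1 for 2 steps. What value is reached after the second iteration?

h′(p) = 4p³ - 8p - 2
Step 1: h′(1) = -6; p₁ = 1 − 0.1·(-6) = 1.6
Step 2: h′(1.6) = 1.584; p₂ = 1.6 − 0.1·1.584 = 1.4416

1.4416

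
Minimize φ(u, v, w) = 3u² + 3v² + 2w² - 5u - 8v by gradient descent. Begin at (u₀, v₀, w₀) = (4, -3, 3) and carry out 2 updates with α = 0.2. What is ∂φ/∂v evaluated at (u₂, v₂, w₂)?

∇φ = (6u - 5, 6v - 8, 4w)
(u₁, v₁, w₁) = (4, -3, 3) − 0.2·(19, -26, 12) = (0.2, 2.2, 0.6)
(u₂, v₂, w₂) = (0.2, 2.2, 0.6) − 0.2·(-3.8, 5.2, 2.4) = (0.96, 1.16, 0.12)
∂φ/∂v at (0.96, 1.16, 0.12) = -1.04

-1.04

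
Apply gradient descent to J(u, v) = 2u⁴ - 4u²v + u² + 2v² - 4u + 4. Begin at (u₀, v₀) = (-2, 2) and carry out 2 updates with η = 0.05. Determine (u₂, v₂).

∇J = (8u³ - 8uv + 2u - 4, -4u² + 4v)
(u₁, v₁) = (-2, 2) − 0.05·(-40, -8) = (0, 2.4)
(u₂, v₂) = (0, 2.4) − 0.05·(-4, 9.6) = (0.2, 1.92)

(0.2, 1.92)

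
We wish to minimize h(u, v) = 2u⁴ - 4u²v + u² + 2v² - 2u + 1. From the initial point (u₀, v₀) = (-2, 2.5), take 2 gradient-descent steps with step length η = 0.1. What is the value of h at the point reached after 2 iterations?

∇h = (8u³ - 8uv + 2u - 2, -4u² + 4v)
Step 1: at (-2, 2.5), ∇h = (-30, -6) → (-2, 2.5) − 0.1·(-30, -6) = (1, 3.1)
Step 2: at (1, 3.1), ∇h = (-16.8, 8.4) → (1, 3.1) − 0.1·(-16.8, 8.4) = (2.68, 2.26)
h(2.68, 2.26) = 51.28244352

51.28244352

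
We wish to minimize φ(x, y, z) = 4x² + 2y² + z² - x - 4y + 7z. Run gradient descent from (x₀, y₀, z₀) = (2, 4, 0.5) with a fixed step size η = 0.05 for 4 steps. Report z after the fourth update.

-0.8756

∇φ = (8x - 1, 4y - 4, 2z + 7)
(x₁, y₁, z₁) = (2, 4, 0.5) − 0.05·(15, 12, 8) = (1.25, 3.4, 0.1)
(x₂, y₂, z₂) = (1.25, 3.4, 0.1) − 0.05·(9, 9.6, 7.2) = (0.8, 2.92, -0.26)
(x₃, y₃, z₃) = (0.8, 2.92, -0.26) − 0.05·(5.4, 7.68, 6.48) = (0.53, 2.536, -0.584)
(x₄, y₄, z₄) = (0.53, 2.536, -0.584) − 0.05·(3.24, 6.144, 5.832) = (0.368, 2.2288, -0.8756)
z = -0.8756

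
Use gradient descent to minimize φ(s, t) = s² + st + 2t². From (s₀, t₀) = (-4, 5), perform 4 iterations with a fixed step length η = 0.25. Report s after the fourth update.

∇φ = (2s + t, s + 4t)
Step 1: at (-4, 5), ∇φ = (-3, 16) → (-4, 5) − 0.25·(-3, 16) = (-3.25, 1)
Step 2: at (-3.25, 1), ∇φ = (-5.5, 0.75) → (-3.25, 1) − 0.25·(-5.5, 0.75) = (-1.875, 0.8125)
Step 3: at (-1.875, 0.8125), ∇φ = (-2.9375, 1.375) → (-1.875, 0.8125) − 0.25·(-2.9375, 1.375) = (-1.140625, 0.46875)
Step 4: at (-1.140625, 0.46875), ∇φ = (-1.8125, 0.734375) → (-1.140625, 0.46875) − 0.25·(-1.8125, 0.734375) = (-0.6875, 0.28515625)
s = -0.6875

-0.6875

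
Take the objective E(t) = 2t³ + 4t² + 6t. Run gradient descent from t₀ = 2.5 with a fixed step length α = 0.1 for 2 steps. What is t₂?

E′(t) = 6t² + 8t + 6
Step 1: E′(2.5) = 63.5; t₁ = 2.5 − 0.1·63.5 = -3.85
Step 2: E′(-3.85) = 64.135; t₂ = -3.85 − 0.1·64.135 = -10.2635

-10.2635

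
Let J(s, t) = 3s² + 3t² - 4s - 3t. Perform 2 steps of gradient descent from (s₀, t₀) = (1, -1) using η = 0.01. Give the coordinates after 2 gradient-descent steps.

∇J = (6s - 4, 6t - 3)
(s₁, t₁) = (1, -1) − 0.01·(2, -9) = (0.98, -0.91)
(s₂, t₂) = (0.98, -0.91) − 0.01·(1.88, -8.46) = (0.9612, -0.8254)

(0.9612, -0.8254)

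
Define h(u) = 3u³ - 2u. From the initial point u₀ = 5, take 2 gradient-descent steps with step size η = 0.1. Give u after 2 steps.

h′(u) = 9u² - 2
u₁ = 5 − 0.1·223 = -17.3
u₂ = -17.3 − 0.1·2691.61 = -286.461

-286.461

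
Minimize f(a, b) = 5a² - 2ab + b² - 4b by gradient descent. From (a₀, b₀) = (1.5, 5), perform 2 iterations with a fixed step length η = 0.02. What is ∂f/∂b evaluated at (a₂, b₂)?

3.1216

∇f = (10a - 2b, -2a + 2b - 4)
(a₁, b₁) = (1.5, 5) − 0.02·(5, 3) = (1.4, 4.94)
(a₂, b₂) = (1.4, 4.94) − 0.02·(4.12, 3.08) = (1.3176, 4.8784)
∂f/∂b at (1.3176, 4.8784) = 3.1216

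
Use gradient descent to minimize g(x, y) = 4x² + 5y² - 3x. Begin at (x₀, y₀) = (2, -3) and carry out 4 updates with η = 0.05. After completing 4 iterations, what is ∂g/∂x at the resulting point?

1.6848

∇g = (8x - 3, 10y)
Step 1: at (2, -3), ∇g = (13, -30) → (2, -3) − 0.05·(13, -30) = (1.35, -1.5)
Step 2: at (1.35, -1.5), ∇g = (7.8, -15) → (1.35, -1.5) − 0.05·(7.8, -15) = (0.96, -0.75)
Step 3: at (0.96, -0.75), ∇g = (4.68, -7.5) → (0.96, -0.75) − 0.05·(4.68, -7.5) = (0.726, -0.375)
Step 4: at (0.726, -0.375), ∇g = (2.808, -3.75) → (0.726, -0.375) − 0.05·(2.808, -3.75) = (0.5856, -0.1875)
∂g/∂x at (0.5856, -0.1875) = 1.6848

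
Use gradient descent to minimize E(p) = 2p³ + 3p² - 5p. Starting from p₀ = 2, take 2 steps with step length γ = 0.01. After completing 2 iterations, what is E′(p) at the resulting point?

E′(p) = 6p² + 6p - 5
p₁ = 2 − 0.01·31 = 1.69
p₂ = 1.69 − 0.01·22.2766 = 1.467234
E′(p) at (1.467234) = 16.720057664536

16.720057664536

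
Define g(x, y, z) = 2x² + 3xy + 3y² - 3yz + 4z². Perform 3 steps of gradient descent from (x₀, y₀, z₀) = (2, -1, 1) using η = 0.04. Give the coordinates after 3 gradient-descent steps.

(1.456896, -0.782464, 0.089024)

∇g = (4x + 3y, 3x + 6y - 3z, -3y + 8z)
(x₁, y₁, z₁) = (2, -1, 1) − 0.04·(5, -3, 11) = (1.8, -0.88, 0.56)
(x₂, y₂, z₂) = (1.8, -0.88, 0.56) − 0.04·(4.56, -1.56, 7.12) = (1.6176, -0.8176, 0.2752)
(x₃, y₃, z₃) = (1.6176, -0.8176, 0.2752) − 0.04·(4.0176, -0.8784, 4.6544) = (1.456896, -0.782464, 0.089024)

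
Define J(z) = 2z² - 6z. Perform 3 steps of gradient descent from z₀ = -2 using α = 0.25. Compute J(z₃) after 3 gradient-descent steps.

J′(z) = 4z - 6
z₁ = -2 − 0.25·(-14) = 1.5
z₂ = 1.5 − 0.25·0 = 1.5
z₃ = 1.5 − 0.25·0 = 1.5
J(1.5) = -4.5

-4.5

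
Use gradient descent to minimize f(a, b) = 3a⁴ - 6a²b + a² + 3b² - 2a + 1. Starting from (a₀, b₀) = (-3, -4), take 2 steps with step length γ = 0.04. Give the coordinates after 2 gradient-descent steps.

∇f = (12a³ - 12ab + 2a - 2, -6a² + 6b)
Step 1: at (-3, -4), ∇f = (-476, -78) → (-3, -4) − 0.04·(-476, -78) = (16.04, -0.88)
Step 2: at (16.04, -0.88), ∇f = (49721.024768, -1548.9696) → (16.04, -0.88) − 0.04·(49721.024768, -1548.9696) = (-1972.80099072, 61.078784)

(-1972.80099072, 61.078784)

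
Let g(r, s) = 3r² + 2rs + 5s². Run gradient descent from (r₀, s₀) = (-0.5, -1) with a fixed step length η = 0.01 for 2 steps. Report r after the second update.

-0.4052

∇g = (6r + 2s, 2r + 10s)
(r₁, s₁) = (-0.5, -1) − 0.01·(-5, -11) = (-0.45, -0.89)
(r₂, s₂) = (-0.45, -0.89) − 0.01·(-4.48, -9.8) = (-0.4052, -0.792)
r = -0.4052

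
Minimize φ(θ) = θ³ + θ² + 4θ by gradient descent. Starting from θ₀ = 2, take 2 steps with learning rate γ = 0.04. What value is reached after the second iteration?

0.7712

φ′(θ) = 3θ² + 2θ + 4
θ₁ = 2 − 0.04·20 = 1.2
θ₂ = 1.2 − 0.04·10.72 = 0.7712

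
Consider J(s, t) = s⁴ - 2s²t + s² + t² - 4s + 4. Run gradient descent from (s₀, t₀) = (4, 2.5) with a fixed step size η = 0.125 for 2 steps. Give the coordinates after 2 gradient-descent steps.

∇J = (4s³ - 4st + 2s - 4, -2s² + 2t)
Step 1: at (4, 2.5), ∇J = (220, -27) → (4, 2.5) − 0.125·(220, -27) = (-23.5, 5.875)
Step 2: at (-23.5, 5.875), ∇J = (-51410.25, -1092.75) → (-23.5, 5.875) − 0.125·(-51410.25, -1092.75) = (6402.78125, 142.46875)

(6402.78125, 142.46875)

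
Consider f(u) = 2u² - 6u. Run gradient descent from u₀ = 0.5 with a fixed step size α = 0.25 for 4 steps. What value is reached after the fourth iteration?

1.5

f′(u) = 4u - 6
Step 1: f′(0.5) = -4; u₁ = 0.5 − 0.25·(-4) = 1.5
Step 2: f′(1.5) = 0; u₂ = 1.5 − 0.25·0 = 1.5
Step 3: f′(1.5) = 0; u₃ = 1.5 − 0.25·0 = 1.5
Step 4: f′(1.5) = 0; u₄ = 1.5 − 0.25·0 = 1.5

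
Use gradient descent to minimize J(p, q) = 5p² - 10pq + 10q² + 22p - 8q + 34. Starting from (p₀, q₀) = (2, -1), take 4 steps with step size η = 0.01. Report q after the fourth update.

0.18

∇J = (10p - 10q + 22, -10p + 20q - 8)
(p₁, q₁) = (2, -1) − 0.01·(52, -48) = (1.48, -0.52)
(p₂, q₂) = (1.48, -0.52) − 0.01·(42, -33.2) = (1.06, -0.188)
(p₃, q₃) = (1.06, -0.188) − 0.01·(34.48, -22.36) = (0.7152, 0.0356)
(p₄, q₄) = (0.7152, 0.0356) − 0.01·(28.796, -14.44) = (0.42724, 0.18)
q = 0.18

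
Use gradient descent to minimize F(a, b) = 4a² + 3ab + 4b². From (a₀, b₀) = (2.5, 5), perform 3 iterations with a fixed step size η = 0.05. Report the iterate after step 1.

(0.75, 2.625)

∇F = (8a + 3b, 3a + 8b)
Step 1: at (2.5, 5), ∇F = (35, 47.5) → (2.5, 5) − 0.05·(35, 47.5) = (0.75, 2.625)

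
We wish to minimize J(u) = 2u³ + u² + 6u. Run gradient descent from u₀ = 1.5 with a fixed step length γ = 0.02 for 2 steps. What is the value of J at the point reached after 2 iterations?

5.968416565386

J′(u) = 6u² + 2u + 6
u₁ = 1.5 − 0.02·22.5 = 1.05
u₂ = 1.05 − 0.02·14.715 = 0.7557
J(0.7557) = 5.968416565386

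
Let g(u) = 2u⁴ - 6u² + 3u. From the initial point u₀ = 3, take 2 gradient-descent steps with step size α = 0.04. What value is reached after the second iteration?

19.28530176

g′(u) = 8u³ - 12u + 3
Step 1: g′(3) = 183; u₁ = 3 − 0.04·183 = -4.32
Step 2: g′(-4.32) = -590.132544; u₂ = -4.32 − 0.04·(-590.132544) = 19.28530176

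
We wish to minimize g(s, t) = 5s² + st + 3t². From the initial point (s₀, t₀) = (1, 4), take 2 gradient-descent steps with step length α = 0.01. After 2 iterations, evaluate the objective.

42.39719673

∇g = (10s + t, s + 6t)
Step 1: at (1, 4), ∇g = (14, 25) → (1, 4) − 0.01·(14, 25) = (0.86, 3.75)
Step 2: at (0.86, 3.75), ∇g = (12.35, 23.36) → (0.86, 3.75) − 0.01·(12.35, 23.36) = (0.7365, 3.5164)
g(0.7365, 3.5164) = 42.39719673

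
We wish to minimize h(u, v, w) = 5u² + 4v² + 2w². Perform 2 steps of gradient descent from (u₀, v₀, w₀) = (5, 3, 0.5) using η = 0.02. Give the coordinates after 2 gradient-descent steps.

∇h = (10u, 8v, 4w)
Step 1: at (5, 3, 0.5), ∇h = (50, 24, 2) → (5, 3, 0.5) − 0.02·(50, 24, 2) = (4, 2.52, 0.46)
Step 2: at (4, 2.52, 0.46), ∇h = (40, 20.16, 1.84) → (4, 2.52, 0.46) − 0.02·(40, 20.16, 1.84) = (3.2, 2.1168, 0.4232)

(3.2, 2.1168, 0.4232)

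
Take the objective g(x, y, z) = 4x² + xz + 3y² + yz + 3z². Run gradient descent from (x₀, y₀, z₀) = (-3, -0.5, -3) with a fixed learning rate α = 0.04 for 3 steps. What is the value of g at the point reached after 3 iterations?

6.984766875648

∇g = (8x + z, 6y + z, x + y + 6z)
(x₁, y₁, z₁) = (-3, -0.5, -3) − 0.04·(-27, -6, -21.5) = (-1.92, -0.26, -2.14)
(x₂, y₂, z₂) = (-1.92, -0.26, -2.14) − 0.04·(-17.5, -3.7, -15.02) = (-1.22, -0.112, -1.5392)
(x₃, y₃, z₃) = (-1.22, -0.112, -1.5392) − 0.04·(-11.2992, -2.2112, -10.5672) = (-0.768032, -0.023552, -1.116512)
g(-0.768032, -0.023552, -1.116512) = 6.984766875648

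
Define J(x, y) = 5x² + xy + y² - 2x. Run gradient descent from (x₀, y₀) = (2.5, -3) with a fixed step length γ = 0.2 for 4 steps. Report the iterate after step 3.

(-1.744, -1.12)

∇J = (10x + y - 2, x + 2y)
(x₁, y₁) = (2.5, -3) − 0.2·(20, -3.5) = (-1.5, -2.3)
(x₂, y₂) = (-1.5, -2.3) − 0.2·(-19.3, -6.1) = (2.36, -1.08)
(x₃, y₃) = (2.36, -1.08) − 0.2·(20.52, 0.2) = (-1.744, -1.12)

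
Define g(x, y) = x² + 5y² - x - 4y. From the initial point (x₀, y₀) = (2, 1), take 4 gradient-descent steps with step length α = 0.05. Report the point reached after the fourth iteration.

∇g = (2x - 1, 10y - 4)
Step 1: at (2, 1), ∇g = (3, 6) → (2, 1) − 0.05·(3, 6) = (1.85, 0.7)
Step 2: at (1.85, 0.7), ∇g = (2.7, 3) → (1.85, 0.7) − 0.05·(2.7, 3) = (1.715, 0.55)
Step 3: at (1.715, 0.55), ∇g = (2.43, 1.5) → (1.715, 0.55) − 0.05·(2.43, 1.5) = (1.5935, 0.475)
Step 4: at (1.5935, 0.475), ∇g = (2.187, 0.75) → (1.5935, 0.475) − 0.05·(2.187, 0.75) = (1.48415, 0.4375)

(1.48415, 0.4375)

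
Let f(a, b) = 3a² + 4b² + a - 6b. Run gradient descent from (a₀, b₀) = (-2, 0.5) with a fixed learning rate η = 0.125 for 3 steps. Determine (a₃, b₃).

(-0.1953125, 0.75)

∇f = (6a + 1, 8b - 6)
(a₁, b₁) = (-2, 0.5) − 0.125·(-11, -2) = (-0.625, 0.75)
(a₂, b₂) = (-0.625, 0.75) − 0.125·(-2.75, 0) = (-0.28125, 0.75)
(a₃, b₃) = (-0.28125, 0.75) − 0.125·(-0.6875, 0) = (-0.1953125, 0.75)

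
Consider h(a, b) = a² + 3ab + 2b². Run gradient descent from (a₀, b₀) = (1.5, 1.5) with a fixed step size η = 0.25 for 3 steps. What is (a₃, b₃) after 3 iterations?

∇h = (2a + 3b, 3a + 4b)
Step 1: at (1.5, 1.5), ∇h = (7.5, 10.5) → (1.5, 1.5) − 0.25·(7.5, 10.5) = (-0.375, -1.125)
Step 2: at (-0.375, -1.125), ∇h = (-4.125, -5.625) → (-0.375, -1.125) − 0.25·(-4.125, -5.625) = (0.65625, 0.28125)
Step 3: at (0.65625, 0.28125), ∇h = (2.15625, 3.09375) → (0.65625, 0.28125) − 0.25·(2.15625, 3.09375) = (0.1171875, -0.4921875)

(0.1171875, -0.4921875)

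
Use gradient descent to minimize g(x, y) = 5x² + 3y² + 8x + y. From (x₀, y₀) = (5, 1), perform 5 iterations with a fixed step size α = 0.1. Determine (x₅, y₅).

(-0.8, -0.15472)

∇g = (10x + 8, 6y + 1)
Step 1: at (5, 1), ∇g = (58, 7) → (5, 1) − 0.1·(58, 7) = (-0.8, 0.3)
Step 2: at (-0.8, 0.3), ∇g = (0, 2.8) → (-0.8, 0.3) − 0.1·(0, 2.8) = (-0.8, 0.02)
Step 3: at (-0.8, 0.02), ∇g = (0, 1.12) → (-0.8, 0.02) − 0.1·(0, 1.12) = (-0.8, -0.092)
Step 4: at (-0.8, -0.092), ∇g = (0, 0.448) → (-0.8, -0.092) − 0.1·(0, 0.448) = (-0.8, -0.1368)
Step 5: at (-0.8, -0.1368), ∇g = (0, 0.1792) → (-0.8, -0.1368) − 0.1·(0, 0.1792) = (-0.8, -0.15472)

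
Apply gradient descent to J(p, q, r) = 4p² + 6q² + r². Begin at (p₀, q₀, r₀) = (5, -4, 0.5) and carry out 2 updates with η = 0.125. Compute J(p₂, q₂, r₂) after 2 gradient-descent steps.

∇J = (8p, 12q, 2r)
Step 1: at (5, -4, 0.5), ∇J = (40, -48, 1) → (5, -4, 0.5) − 0.125·(40, -48, 1) = (0, 2, 0.375)
Step 2: at (0, 2, 0.375), ∇J = (0, 24, 0.75) → (0, 2, 0.375) − 0.125·(0, 24, 0.75) = (0, -1, 0.28125)
J(0, -1, 0.28125) = 6.0791015625

6.0791015625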